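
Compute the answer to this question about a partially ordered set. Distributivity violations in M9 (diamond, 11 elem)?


Distributive law: a ^ (b v c) = (a ^ b) v (a ^ c).
Check all 11^3 = 1331 ordered triples (a,b,c).
  e.g. a=a1, b=a2, c=a3: lhs=a1 != rhs=0
  e.g. a=a1, b=a2, c=a4: lhs=a1 != rhs=0
Total violating triples: 504


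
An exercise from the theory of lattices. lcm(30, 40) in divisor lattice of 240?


Join=lcm.
gcd(30,40)=10
lcm=120


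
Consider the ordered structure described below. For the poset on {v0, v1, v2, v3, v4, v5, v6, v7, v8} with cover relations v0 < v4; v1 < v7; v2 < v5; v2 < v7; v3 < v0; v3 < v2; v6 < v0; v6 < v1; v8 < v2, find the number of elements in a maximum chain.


A chain is a totally ordered subset; we count the number of elements in a maximum chain.
Compute, for each element x, the size of the longest chain ending at x:
  v3: 1
  v6: 1
  v8: 1
  v1: 2
  v0: 2
  v2: 2
  ...
A maximum chain: v3 < v0 < v4
Number of elements in the longest chain: 3


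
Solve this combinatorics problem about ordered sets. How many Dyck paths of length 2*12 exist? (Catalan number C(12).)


C(n) = C(2n, n) / (n+1).
C(24, 12) = 2704156
C(12) = 2704156 / 13 = 208012


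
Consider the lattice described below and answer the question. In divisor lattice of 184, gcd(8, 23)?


Meet=gcd.
gcd(8,23)=1


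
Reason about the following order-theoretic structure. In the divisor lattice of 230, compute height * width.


Height = length of longest chain minus 1; width = size of largest antichain.
A maximum chain: 1 | 23 | 115 | 230  (height 3).
A maximum antichain: {2, 5, 23}  (width 3).
Product = 3 * 3 = 9


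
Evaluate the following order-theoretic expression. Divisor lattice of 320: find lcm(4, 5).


In a divisor lattice, join = lcm (least common multiple).
gcd(4,5) = 1
lcm(4,5) = 4*5/gcd = 20/1 = 20


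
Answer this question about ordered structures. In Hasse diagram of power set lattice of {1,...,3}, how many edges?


A cover relation a -< b holds when a < b with no c strictly between.
Cover relations:
  {} -< {1}
  {} -< {2}
  {} -< {3}
  {1} -< {1,2}
  {1} -< {1,3}
  {2} -< {1,2}
  {2} -< {2,3}
  {3} -< {1,3}
  ...4 more
Total: 12


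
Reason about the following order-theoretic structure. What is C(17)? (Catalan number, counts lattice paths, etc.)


C(n) = C(2n, n) / (n+1).
C(34, 17) = 2333606220
C(17) = 2333606220 / 18 = 129644790


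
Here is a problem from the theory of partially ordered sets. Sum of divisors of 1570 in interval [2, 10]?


Interval [2,10] in divisors of 1570: [2, 10]
Sum = 12


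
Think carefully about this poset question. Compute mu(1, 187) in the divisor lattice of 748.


In a divisor lattice, mu(a,b) = mu(b/a) where mu is the classical Mobius function.
b/a = 187/1 = 187
Prime factorization of 187: primes [11, 17]
187 is squarefree with 2 prime factor(s), so mu(187) = (-1)^2 = 1


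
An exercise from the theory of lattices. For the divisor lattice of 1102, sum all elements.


sigma(n) = sum of divisors.
Divisors of 1102: [1, 2, 19, 29, 38, 58, 551, 1102]
Sum = 1800


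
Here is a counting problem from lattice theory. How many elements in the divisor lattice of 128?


Divisors of 128: [1, 2, 4, 8, 16, 32, 64, 128]
Count: 8


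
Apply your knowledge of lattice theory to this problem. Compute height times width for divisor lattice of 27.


Height = length of longest chain minus 1; width = size of largest antichain.
A maximum chain: 1 | 3 | 9 | 27  (height 3).
A maximum antichain: {1}  (width 1).
Product = 3 * 1 = 3


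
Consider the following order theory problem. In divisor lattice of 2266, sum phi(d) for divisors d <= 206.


Divisors of 2266 up to 206: [1, 2, 11, 22, 103, 206]
phi values: [1, 1, 10, 10, 102, 102]
Sum = 226


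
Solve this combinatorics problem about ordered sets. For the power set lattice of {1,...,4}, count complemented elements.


An element a is complemented if some b has a meet b = bottom, a join b = top.
every subset A has complement S\A, so all elements are complemented.
Complemented elements: {}, {1}, {2}, {3}, {4}, {1,2}, ... (10 more)
Count: 16


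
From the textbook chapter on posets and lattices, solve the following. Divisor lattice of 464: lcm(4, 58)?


Join=lcm.
gcd(4,58)=2
lcm=116


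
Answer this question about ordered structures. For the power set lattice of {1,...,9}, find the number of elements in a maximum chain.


A chain is a totally ordered subset; we count the number of elements in a maximum chain.
Compute, for each element x, the size of the longest chain ending at x:
  {}: 1
  {1}: 2
  {2}: 2
  {3}: 2
  {4}: 2
  {5}: 2
  ...
A maximum chain: {} < {1} < {1,2} < {1,2,3} < {1,2,3,4} < {1,2,3,4,5} < {1,2,3,4,5,6} < {1,2,3,4,5,6,7} < {1,2,3,4,5,6,7,8} < {1,2,3,4,5,6,7,8,9}
Number of elements in the longest chain: 10


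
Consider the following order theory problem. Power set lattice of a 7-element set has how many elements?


Power set = 2^n.
2^7 = 128


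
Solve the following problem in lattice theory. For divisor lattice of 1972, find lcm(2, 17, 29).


In a divisor lattice, join = lcm (least common multiple).
Compute lcm iteratively: start with first element, then lcm(current, next).
Elements: [2, 17, 29]
lcm(2,17) = 34
lcm(34,29) = 986
Final lcm = 986


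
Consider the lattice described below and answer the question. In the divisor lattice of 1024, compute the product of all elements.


Divisors of 1024: [1, 2, 4, 8, 16, 32, 64, 128, 256, 512, 1024]
Product = n^(d(n)/2) = 1024^(11/2)
Product = 36028797018963968


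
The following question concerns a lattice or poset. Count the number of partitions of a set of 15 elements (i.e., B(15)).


B(n) = number of set partitions of an n-element set.
B(n) satisfies the recurrence: B(n+1) = sum_k C(n,k)*B(k).
B(15) = 1382958545


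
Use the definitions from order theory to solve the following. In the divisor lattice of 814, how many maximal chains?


A maximal chain goes from the minimum element to a maximal element via cover relations.
Counting all min-to-max paths in the cover graph.
Total maximal chains: 6


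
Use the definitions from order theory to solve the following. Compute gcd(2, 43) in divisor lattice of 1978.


In a divisor lattice, meet = gcd (greatest common divisor).
By Euclidean algorithm or factoring: gcd(2,43) = 1


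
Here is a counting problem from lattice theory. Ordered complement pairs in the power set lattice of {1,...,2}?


Complement pair (a,b): a meet b = bottom, a join b = top.
Here: A intersect B = {} and A union B = {1,...,2}.
Pairs found: ({},{1,2}), ({1},{2}), ({2},{1}), ({1,2},{})
Total ordered pairs: 4


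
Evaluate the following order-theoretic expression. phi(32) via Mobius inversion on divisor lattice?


phi(n) = n * prod_{p|n} (1 - 1/p).
Prime divisors of 32: [2]
phi(32) = 32 * (1 - 1/2)
phi(32) = 16


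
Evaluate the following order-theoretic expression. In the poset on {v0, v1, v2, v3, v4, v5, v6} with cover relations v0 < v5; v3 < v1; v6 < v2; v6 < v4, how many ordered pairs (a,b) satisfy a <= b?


The order relation is {(a,b) : a <= b}, reflexive so it includes (a,a).
Examples: (v0,v0), (v0,v5), (v1,v1), (v2,v2), (v3,v1), ...
Total ordered pairs: 11


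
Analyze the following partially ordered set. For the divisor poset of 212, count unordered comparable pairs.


A comparable pair {a,b} has a < b or b < a in the order.
Count unordered pairs where one element is strictly below the other.
Examples: {1,2}, {1,4}, {1,53}, {1,106}, ...
Total comparable pairs: 12


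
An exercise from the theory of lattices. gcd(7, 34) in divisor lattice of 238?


Meet=gcd.
gcd(7,34)=1


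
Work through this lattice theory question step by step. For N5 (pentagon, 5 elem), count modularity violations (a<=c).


Modular law: if a <= c then a v (b ^ c) = (a v b) ^ c.
Check all triples (a,b,c) with a <= c among 5 elements.
  e.g. a=a, b=c, c=b: lhs=a != rhs=b
Total violating triples: 1


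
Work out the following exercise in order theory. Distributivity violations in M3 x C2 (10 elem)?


Distributive law: a ^ (b v c) = (a ^ b) v (a ^ c).
Check all 10^3 = 1000 ordered triples (a,b,c).
  e.g. a=(a1,0), b=(a2,0), c=(a3,0): lhs=(a1,0) != rhs=(0,0)
  e.g. a=(a1,0), b=(a2,0), c=(a3,1): lhs=(a1,0) != rhs=(0,0)
Total violating triples: 48


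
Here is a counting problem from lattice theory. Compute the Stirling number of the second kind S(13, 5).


S(n,k) = k*S(n-1,k) + S(n-1,k-1).
S(12,5) = 1379400, S(12,4) = 611501
S(13,5) = 5*1379400 + 611501 = 6897000 + 611501
S(13,5) = 7508501


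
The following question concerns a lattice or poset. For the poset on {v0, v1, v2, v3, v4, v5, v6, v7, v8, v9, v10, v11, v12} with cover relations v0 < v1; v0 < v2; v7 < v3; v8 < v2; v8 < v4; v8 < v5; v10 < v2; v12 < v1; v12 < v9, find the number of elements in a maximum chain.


A chain is a totally ordered subset; we count the number of elements in a maximum chain.
Compute, for each element x, the size of the longest chain ending at x:
  v0: 1
  v6: 1
  v7: 1
  v8: 1
  v10: 1
  v11: 1
  ...
A maximum chain: v0 < v1
Number of elements in the longest chain: 2


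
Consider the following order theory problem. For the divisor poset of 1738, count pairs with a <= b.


The order relation is {(a,b) : a <= b}, reflexive so it includes (a,a).
Examples: (1,1), (1,11), (1,158), (1,1738), (1,2), ...
Total ordered pairs: 27


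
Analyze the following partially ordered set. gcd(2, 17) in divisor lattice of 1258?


Meet=gcd.
gcd(2,17)=1


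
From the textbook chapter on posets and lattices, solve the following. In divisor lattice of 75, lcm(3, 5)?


Join=lcm.
gcd(3,5)=1
lcm=15


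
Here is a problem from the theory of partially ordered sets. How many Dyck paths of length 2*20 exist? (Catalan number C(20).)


C(n) = C(2n, n) / (n+1).
C(40, 20) = 137846528820
C(20) = 137846528820 / 21 = 6564120420


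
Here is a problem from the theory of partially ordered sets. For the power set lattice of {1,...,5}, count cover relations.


A cover relation a -< b holds when a < b with no c strictly between.
Cover relations:
  {} -< {1}
  {} -< {2}
  {} -< {3}
  {} -< {4}
  {} -< {5}
  {1} -< {1,2}
  {1} -< {1,3}
  {1} -< {1,4}
  ...72 more
Total: 80


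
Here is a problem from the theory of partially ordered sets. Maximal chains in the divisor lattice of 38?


A maximal chain goes from the minimum element to a maximal element via cover relations.
Counting all min-to-max paths in the cover graph.
Total maximal chains: 2


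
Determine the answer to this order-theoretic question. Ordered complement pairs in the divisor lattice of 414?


Complement pair (a,b): a meet b = bottom, a join b = top.
Here: gcd(a,b)=1 and lcm(a,b)=414, i.e. a*b=414 with a,b coprime.
Pairs found: (1,414), (2,207), (9,46), (18,23), ... (4 more)
Total ordered pairs: 8


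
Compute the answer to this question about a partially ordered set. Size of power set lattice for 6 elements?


Power set = 2^n.
2^6 = 64


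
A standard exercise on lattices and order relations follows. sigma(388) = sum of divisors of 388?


sigma(n) = sum of divisors.
Divisors of 388: [1, 2, 4, 97, 194, 388]
Sum = 686


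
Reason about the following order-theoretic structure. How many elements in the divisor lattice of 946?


Divisors of 946: [1, 2, 11, 22, 43, 86, 473, 946]
Count: 8


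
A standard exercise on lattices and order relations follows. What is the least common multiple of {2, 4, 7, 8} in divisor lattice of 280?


In a divisor lattice, join = lcm (least common multiple).
Compute lcm iteratively: start with first element, then lcm(current, next).
Elements: [2, 4, 7, 8]
lcm(2,4) = 4
lcm(4,7) = 28
lcm(28,8) = 56
Final lcm = 56


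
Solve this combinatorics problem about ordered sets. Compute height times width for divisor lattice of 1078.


Height = length of longest chain minus 1; width = size of largest antichain.
A maximum chain: 1 | 11 | 77 | 539 | 1078  (height 4).
A maximum antichain: {14, 22, 49, 77}  (width 4).
Product = 4 * 4 = 16


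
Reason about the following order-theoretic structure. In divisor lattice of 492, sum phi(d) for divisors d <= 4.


Divisors of 492 up to 4: [1, 2, 3, 4]
phi values: [1, 1, 2, 2]
Sum = 6


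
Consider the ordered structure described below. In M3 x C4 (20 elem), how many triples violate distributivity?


Distributive law: a ^ (b v c) = (a ^ b) v (a ^ c).
Check all 20^3 = 8000 ordered triples (a,b,c).
  e.g. a=(a1,0), b=(a2,0), c=(a3,0): lhs=(a1,0) != rhs=(0,0)
  e.g. a=(a1,0), b=(a2,0), c=(a3,1): lhs=(a1,0) != rhs=(0,0)
Total violating triples: 384


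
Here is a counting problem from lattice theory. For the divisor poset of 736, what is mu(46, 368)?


In a divisor lattice, mu(a,b) = mu(b/a) where mu is the classical Mobius function.
b/a = 368/46 = 8
Prime factorization of 8: primes [2]
8 is not squarefree, so mu(8) = 0


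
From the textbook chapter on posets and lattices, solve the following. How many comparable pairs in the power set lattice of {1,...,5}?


A comparable pair {a,b} has a < b or b < a in the order.
Count unordered pairs where one element is strictly below the other.
Examples: {{},{1}}, {{},{2}}, {{},{3}}, {{},{4}}, ...
Total comparable pairs: 211


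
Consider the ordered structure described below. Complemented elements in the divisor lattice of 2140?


An element a is complemented if some b has a meet b = bottom, a join b = top.
a is complemented iff gcd(a, n/a)=1, i.e. a is a unitary divisor of 2140.
Complemented elements: 1, 4, 5, 20, 107, 428, ... (2 more)
Count: 8


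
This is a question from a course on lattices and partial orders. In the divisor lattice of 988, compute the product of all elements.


Divisors of 988: [1, 2, 4, 13, 19, 26, 38, 52, 76, 247, 494, 988]
Product = n^(d(n)/2) = 988^(12/2)
Product = 930125749549993984


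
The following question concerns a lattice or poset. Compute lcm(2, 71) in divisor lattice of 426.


In a divisor lattice, join = lcm (least common multiple).
gcd(2,71) = 1
lcm(2,71) = 2*71/gcd = 142/1 = 142


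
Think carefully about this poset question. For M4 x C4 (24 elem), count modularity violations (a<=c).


Modular law: if a <= c then a v (b ^ c) = (a v b) ^ c.
Check all triples (a,b,c) with a <= c among 24 elements.
This lattice is modular (diamonds M_m and their chain-products are modular).
Total violating triples: 0


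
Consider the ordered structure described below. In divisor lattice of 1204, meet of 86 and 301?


In a divisor lattice, meet = gcd (greatest common divisor).
By Euclidean algorithm or factoring: gcd(86,301) = 43


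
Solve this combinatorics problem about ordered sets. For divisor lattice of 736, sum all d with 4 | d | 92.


Interval [4,92] in divisors of 736: [4, 92]
Sum = 96


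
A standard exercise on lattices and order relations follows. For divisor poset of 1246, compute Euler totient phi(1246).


phi(n) = n * prod_{p|n} (1 - 1/p).
Prime divisors of 1246: [2, 7, 89]
phi(1246) = 1246 * (1 - 1/2) * (1 - 1/7) * (1 - 1/89)
phi(1246) = 528


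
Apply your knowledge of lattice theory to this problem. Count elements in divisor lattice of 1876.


Divisors of 1876: [1, 2, 4, 7, 14, 28, 67, 134, 268, 469, 938, 1876]
Count: 12


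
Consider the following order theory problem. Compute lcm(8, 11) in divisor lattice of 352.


In a divisor lattice, join = lcm (least common multiple).
gcd(8,11) = 1
lcm(8,11) = 8*11/gcd = 88/1 = 88


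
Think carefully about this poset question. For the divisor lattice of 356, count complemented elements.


An element a is complemented if some b has a meet b = bottom, a join b = top.
a is complemented iff gcd(a, n/a)=1, i.e. a is a unitary divisor of 356.
Complemented elements: 1, 4, 89, 356
Count: 4


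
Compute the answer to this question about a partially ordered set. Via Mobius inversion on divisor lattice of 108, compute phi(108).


phi(n) = n * prod_{p|n} (1 - 1/p).
Prime divisors of 108: [2, 3]
phi(108) = 108 * (1 - 1/2) * (1 - 1/3)
phi(108) = 36


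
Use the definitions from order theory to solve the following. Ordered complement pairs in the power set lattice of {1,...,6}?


Complement pair (a,b): a meet b = bottom, a join b = top.
Here: A intersect B = {} and A union B = {1,...,6}.
Pairs found: ({},{1,2,3,4,5,6}), ({1},{2,3,4,5,6}), ({2},{1,3,4,5,6}), ({3},{1,2,4,5,6}), ... (60 more)
Total ordered pairs: 64


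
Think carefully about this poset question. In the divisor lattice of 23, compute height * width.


Height = length of longest chain minus 1; width = size of largest antichain.
A maximum chain: 1 | 23  (height 1).
A maximum antichain: {1}  (width 1).
Product = 1 * 1 = 1


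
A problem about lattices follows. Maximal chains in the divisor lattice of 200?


A maximal chain goes from the minimum element to a maximal element via cover relations.
Counting all min-to-max paths in the cover graph.
Total maximal chains: 10


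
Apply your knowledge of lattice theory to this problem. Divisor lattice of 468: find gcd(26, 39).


In a divisor lattice, meet = gcd (greatest common divisor).
By Euclidean algorithm or factoring: gcd(26,39) = 13


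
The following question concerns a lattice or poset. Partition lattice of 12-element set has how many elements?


B(n) = number of set partitions of an n-element set.
B(n) satisfies the recurrence: B(n+1) = sum_k C(n,k)*B(k).
B(12) = 4213597


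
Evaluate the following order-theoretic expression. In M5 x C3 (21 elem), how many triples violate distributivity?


Distributive law: a ^ (b v c) = (a ^ b) v (a ^ c).
Check all 21^3 = 9261 ordered triples (a,b,c).
  e.g. a=(a1,0), b=(a2,0), c=(a3,0): lhs=(a1,0) != rhs=(0,0)
  e.g. a=(a1,0), b=(a2,0), c=(a3,1): lhs=(a1,0) != rhs=(0,0)
Total violating triples: 1620


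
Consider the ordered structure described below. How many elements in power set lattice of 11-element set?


Power set = 2^n.
2^11 = 2048


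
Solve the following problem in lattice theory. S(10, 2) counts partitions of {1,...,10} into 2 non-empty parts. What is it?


S(n,k) = k*S(n-1,k) + S(n-1,k-1).
S(9,2) = 255, S(9,1) = 1
S(10,2) = 2*255 + 1 = 510 + 1
S(10,2) = 511


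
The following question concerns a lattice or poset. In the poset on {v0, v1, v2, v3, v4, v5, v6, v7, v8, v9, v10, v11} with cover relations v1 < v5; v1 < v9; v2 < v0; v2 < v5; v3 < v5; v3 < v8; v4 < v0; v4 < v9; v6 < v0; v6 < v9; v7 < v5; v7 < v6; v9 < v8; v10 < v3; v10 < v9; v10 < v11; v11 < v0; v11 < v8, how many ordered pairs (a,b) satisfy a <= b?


The order relation is {(a,b) : a <= b}, reflexive so it includes (a,a).
Examples: (v0,v0), (v1,v1), (v1,v5), (v1,v8), (v1,v9), ...
Total ordered pairs: 39


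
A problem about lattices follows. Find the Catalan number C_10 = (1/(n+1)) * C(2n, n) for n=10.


C(n) = C(2n, n) / (n+1).
C(20, 10) = 184756
C(10) = 184756 / 11 = 16796


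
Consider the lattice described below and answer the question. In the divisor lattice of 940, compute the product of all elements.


Divisors of 940: [1, 2, 4, 5, 10, 20, 47, 94, 188, 235, 470, 940]
Product = n^(d(n)/2) = 940^(12/2)
Product = 689869781056000000


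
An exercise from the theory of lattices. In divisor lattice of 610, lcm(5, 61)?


Join=lcm.
gcd(5,61)=1
lcm=305


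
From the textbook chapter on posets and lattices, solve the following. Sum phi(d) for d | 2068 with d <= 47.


Divisors of 2068 up to 47: [1, 2, 4, 11, 22, 44, 47]
phi values: [1, 1, 2, 10, 10, 20, 46]
Sum = 90


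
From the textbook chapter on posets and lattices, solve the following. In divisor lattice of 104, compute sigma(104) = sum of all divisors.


sigma(n) = sum of divisors.
Divisors of 104: [1, 2, 4, 8, 13, 26, 52, 104]
Sum = 210


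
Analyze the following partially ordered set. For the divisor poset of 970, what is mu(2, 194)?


In a divisor lattice, mu(a,b) = mu(b/a) where mu is the classical Mobius function.
b/a = 194/2 = 97
Prime factorization of 97: primes [97]
97 is squarefree with 1 prime factor(s), so mu(97) = (-1)^1 = -1


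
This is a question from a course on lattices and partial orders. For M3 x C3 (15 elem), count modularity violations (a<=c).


Modular law: if a <= c then a v (b ^ c) = (a v b) ^ c.
Check all triples (a,b,c) with a <= c among 15 elements.
This lattice is modular (diamonds M_m and their chain-products are modular).
Total violating triples: 0


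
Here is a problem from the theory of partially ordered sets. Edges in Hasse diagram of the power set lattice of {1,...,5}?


A cover relation a -< b holds when a < b with no c strictly between.
Cover relations:
  {} -< {1}
  {} -< {2}
  {} -< {3}
  {} -< {4}
  {} -< {5}
  {1} -< {1,2}
  {1} -< {1,3}
  {1} -< {1,4}
  ...72 more
Total: 80


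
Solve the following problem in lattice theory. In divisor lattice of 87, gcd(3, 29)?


Meet=gcd.
gcd(3,29)=1


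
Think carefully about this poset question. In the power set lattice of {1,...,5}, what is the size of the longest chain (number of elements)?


A chain is a totally ordered subset; we count the number of elements in a maximum chain.
Compute, for each element x, the size of the longest chain ending at x:
  {}: 1
  {1}: 2
  {2}: 2
  {3}: 2
  {4}: 2
  {5}: 2
  ...
A maximum chain: {} < {1} < {1,2} < {1,2,3} < {1,2,3,4} < {1,2,3,4,5}
Number of elements in the longest chain: 6


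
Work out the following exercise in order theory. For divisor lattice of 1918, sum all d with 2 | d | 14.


Interval [2,14] in divisors of 1918: [2, 14]
Sum = 16


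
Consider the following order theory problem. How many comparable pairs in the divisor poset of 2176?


A comparable pair {a,b} has a < b or b < a in the order.
Count unordered pairs where one element is strictly below the other.
Examples: {1,2}, {1,4}, {1,8}, {1,16}, ...
Total comparable pairs: 92


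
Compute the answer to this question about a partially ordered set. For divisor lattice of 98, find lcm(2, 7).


In a divisor lattice, join = lcm (least common multiple).
Compute lcm iteratively: start with first element, then lcm(current, next).
Elements: [2, 7]
lcm(2,7) = 14
Final lcm = 14


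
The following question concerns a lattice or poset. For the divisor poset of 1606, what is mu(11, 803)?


In a divisor lattice, mu(a,b) = mu(b/a) where mu is the classical Mobius function.
b/a = 803/11 = 73
Prime factorization of 73: primes [73]
73 is squarefree with 1 prime factor(s), so mu(73) = (-1)^1 = -1


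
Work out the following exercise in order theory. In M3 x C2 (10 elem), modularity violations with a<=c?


Modular law: if a <= c then a v (b ^ c) = (a v b) ^ c.
Check all triples (a,b,c) with a <= c among 10 elements.
This lattice is modular (diamonds M_m and their chain-products are modular).
Total violating triples: 0


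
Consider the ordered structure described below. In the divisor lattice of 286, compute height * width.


Height = length of longest chain minus 1; width = size of largest antichain.
A maximum chain: 1 | 13 | 143 | 286  (height 3).
A maximum antichain: {2, 11, 13}  (width 3).
Product = 3 * 3 = 9


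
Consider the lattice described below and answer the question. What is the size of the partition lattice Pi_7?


B(n) = number of set partitions of an n-element set.
B(n) satisfies the recurrence: B(n+1) = sum_k C(n,k)*B(k).
B(7) = 877


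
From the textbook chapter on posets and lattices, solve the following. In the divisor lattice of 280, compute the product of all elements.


Divisors of 280: [1, 2, 4, 5, 7, 8, 10, 14, 20, 28, 35, 40, 56, 70, 140, 280]
Product = n^(d(n)/2) = 280^(16/2)
Product = 37780199833600000000


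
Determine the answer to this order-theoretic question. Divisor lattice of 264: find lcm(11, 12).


In a divisor lattice, join = lcm (least common multiple).
gcd(11,12) = 1
lcm(11,12) = 11*12/gcd = 132/1 = 132


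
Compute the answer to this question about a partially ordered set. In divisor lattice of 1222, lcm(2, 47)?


Join=lcm.
gcd(2,47)=1
lcm=94


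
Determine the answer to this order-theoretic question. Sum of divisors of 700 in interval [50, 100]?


Interval [50,100] in divisors of 700: [50, 100]
Sum = 150


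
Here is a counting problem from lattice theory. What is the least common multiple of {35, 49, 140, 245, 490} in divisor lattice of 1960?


In a divisor lattice, join = lcm (least common multiple).
Compute lcm iteratively: start with first element, then lcm(current, next).
Elements: [35, 49, 140, 245, 490]
lcm(35,49) = 245
lcm(245,140) = 980
lcm(980,245) = 980
lcm(980,490) = 980
Final lcm = 980


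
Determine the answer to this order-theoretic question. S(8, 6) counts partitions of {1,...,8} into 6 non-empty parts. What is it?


S(n,k) = k*S(n-1,k) + S(n-1,k-1).
S(7,6) = 21, S(7,5) = 140
S(8,6) = 6*21 + 140 = 126 + 140
S(8,6) = 266


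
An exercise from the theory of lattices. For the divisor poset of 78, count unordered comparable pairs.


A comparable pair {a,b} has a < b or b < a in the order.
Count unordered pairs where one element is strictly below the other.
Examples: {1,2}, {1,3}, {1,6}, {1,13}, ...
Total comparable pairs: 19


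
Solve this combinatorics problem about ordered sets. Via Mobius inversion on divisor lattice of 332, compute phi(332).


phi(n) = n * prod_{p|n} (1 - 1/p).
Prime divisors of 332: [2, 83]
phi(332) = 332 * (1 - 1/2) * (1 - 1/83)
phi(332) = 164


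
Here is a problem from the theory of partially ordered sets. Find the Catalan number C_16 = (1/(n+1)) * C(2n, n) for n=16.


C(n) = C(2n, n) / (n+1).
C(32, 16) = 601080390
C(16) = 601080390 / 17 = 35357670


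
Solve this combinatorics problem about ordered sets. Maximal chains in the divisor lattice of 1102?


A maximal chain goes from the minimum element to a maximal element via cover relations.
Counting all min-to-max paths in the cover graph.
Total maximal chains: 6


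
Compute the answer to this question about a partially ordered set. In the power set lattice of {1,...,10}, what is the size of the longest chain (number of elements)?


A chain is a totally ordered subset; we count the number of elements in a maximum chain.
Compute, for each element x, the size of the longest chain ending at x:
  {}: 1
  {1}: 2
  {2}: 2
  {3}: 2
  {4}: 2
  {5}: 2
  ...
A maximum chain: {} < {1} < {1,2} < {1,2,3} < {1,2,3,4} < {1,2,3,4,5} < {1,2,3,4,5,6} < {1,2,3,4,5,6,7} < {1,2,3,4,5,6,7,8} < {1,2,3,4,5,6,7,8,9} < {1,2,3,4,5,6,7,8,9,10}
Number of elements in the longest chain: 11


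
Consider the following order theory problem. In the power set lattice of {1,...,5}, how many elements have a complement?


An element a is complemented if some b has a meet b = bottom, a join b = top.
every subset A has complement S\A, so all elements are complemented.
Complemented elements: {}, {1}, {2}, {3}, {4}, {5}, ... (26 more)
Count: 32


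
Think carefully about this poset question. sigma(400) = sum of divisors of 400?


sigma(n) = sum of divisors.
Divisors of 400: [1, 2, 4, 5, 8, 10, 16, 20, 25, 40, 50, 80, 100, 200, 400]
Sum = 961


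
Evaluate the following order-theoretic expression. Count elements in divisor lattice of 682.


Divisors of 682: [1, 2, 11, 22, 31, 62, 341, 682]
Count: 8


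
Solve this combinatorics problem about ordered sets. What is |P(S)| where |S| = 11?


Power set = 2^n.
2^11 = 2048


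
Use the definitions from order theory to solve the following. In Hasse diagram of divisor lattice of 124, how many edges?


A cover relation a -< b holds when a < b with no c strictly between.
Cover relations:
  1 -< 2
  1 -< 31
  2 -< 4
  2 -< 62
  4 -< 124
  31 -< 62
  62 -< 124
Total: 7


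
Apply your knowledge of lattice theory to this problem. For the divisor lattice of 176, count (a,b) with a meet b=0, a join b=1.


Complement pair (a,b): a meet b = bottom, a join b = top.
Here: gcd(a,b)=1 and lcm(a,b)=176, i.e. a*b=176 with a,b coprime.
Pairs found: (1,176), (11,16), (16,11), (176,1)
Total ordered pairs: 4


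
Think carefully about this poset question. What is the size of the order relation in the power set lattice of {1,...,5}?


The order relation is {(a,b) : a <= b}, reflexive so it includes (a,a).
Examples: ({},{}), ({},{1,2}), ({},{1,2,3}), ({},{1,2,3,4}), ({},{1,2,3,4,5}), ...
Total ordered pairs: 243


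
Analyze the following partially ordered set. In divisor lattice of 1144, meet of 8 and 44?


In a divisor lattice, meet = gcd (greatest common divisor).
By Euclidean algorithm or factoring: gcd(8,44) = 4


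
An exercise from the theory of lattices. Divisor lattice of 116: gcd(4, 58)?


Meet=gcd.
gcd(4,58)=2


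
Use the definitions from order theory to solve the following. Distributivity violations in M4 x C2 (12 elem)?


Distributive law: a ^ (b v c) = (a ^ b) v (a ^ c).
Check all 12^3 = 1728 ordered triples (a,b,c).
  e.g. a=(a1,0), b=(a2,0), c=(a3,0): lhs=(a1,0) != rhs=(0,0)
  e.g. a=(a1,0), b=(a2,0), c=(a3,1): lhs=(a1,0) != rhs=(0,0)
Total violating triples: 192


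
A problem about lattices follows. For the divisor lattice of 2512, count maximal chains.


A maximal chain goes from the minimum element to a maximal element via cover relations.
Counting all min-to-max paths in the cover graph.
Total maximal chains: 5


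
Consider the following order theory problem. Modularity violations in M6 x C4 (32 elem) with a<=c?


Modular law: if a <= c then a v (b ^ c) = (a v b) ^ c.
Check all triples (a,b,c) with a <= c among 32 elements.
This lattice is modular (diamonds M_m and their chain-products are modular).
Total violating triples: 0


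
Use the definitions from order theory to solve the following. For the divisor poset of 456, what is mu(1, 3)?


In a divisor lattice, mu(a,b) = mu(b/a) where mu is the classical Mobius function.
b/a = 3/1 = 3
Prime factorization of 3: primes [3]
3 is squarefree with 1 prime factor(s), so mu(3) = (-1)^1 = -1


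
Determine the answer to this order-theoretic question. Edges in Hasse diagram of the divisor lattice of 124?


A cover relation a -< b holds when a < b with no c strictly between.
Cover relations:
  1 -< 2
  1 -< 31
  2 -< 4
  2 -< 62
  4 -< 124
  31 -< 62
  62 -< 124
Total: 7


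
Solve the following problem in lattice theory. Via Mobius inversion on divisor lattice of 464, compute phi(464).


phi(n) = n * prod_{p|n} (1 - 1/p).
Prime divisors of 464: [2, 29]
phi(464) = 464 * (1 - 1/2) * (1 - 1/29)
phi(464) = 224


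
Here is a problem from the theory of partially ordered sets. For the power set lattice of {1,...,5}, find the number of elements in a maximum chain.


A chain is a totally ordered subset; we count the number of elements in a maximum chain.
Compute, for each element x, the size of the longest chain ending at x:
  {}: 1
  {1}: 2
  {2}: 2
  {3}: 2
  {4}: 2
  {5}: 2
  ...
A maximum chain: {} < {1} < {1,2} < {1,2,3} < {1,2,3,4} < {1,2,3,4,5}
Number of elements in the longest chain: 6


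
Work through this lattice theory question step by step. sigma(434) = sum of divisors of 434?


sigma(n) = sum of divisors.
Divisors of 434: [1, 2, 7, 14, 31, 62, 217, 434]
Sum = 768


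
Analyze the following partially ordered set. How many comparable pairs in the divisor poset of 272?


A comparable pair {a,b} has a < b or b < a in the order.
Count unordered pairs where one element is strictly below the other.
Examples: {1,2}, {1,4}, {1,8}, {1,16}, ...
Total comparable pairs: 35


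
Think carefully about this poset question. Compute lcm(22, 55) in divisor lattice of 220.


In a divisor lattice, join = lcm (least common multiple).
gcd(22,55) = 11
lcm(22,55) = 22*55/gcd = 1210/11 = 110


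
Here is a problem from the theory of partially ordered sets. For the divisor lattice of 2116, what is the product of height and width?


Height = length of longest chain minus 1; width = size of largest antichain.
A maximum chain: 1 | 23 | 529 | 1058 | 2116  (height 4).
A maximum antichain: {4, 46, 529}  (width 3).
Product = 4 * 3 = 12


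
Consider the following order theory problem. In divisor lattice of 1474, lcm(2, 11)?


Join=lcm.
gcd(2,11)=1
lcm=22


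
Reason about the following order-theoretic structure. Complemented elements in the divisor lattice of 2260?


An element a is complemented if some b has a meet b = bottom, a join b = top.
a is complemented iff gcd(a, n/a)=1, i.e. a is a unitary divisor of 2260.
Complemented elements: 1, 4, 5, 20, 113, 452, ... (2 more)
Count: 8


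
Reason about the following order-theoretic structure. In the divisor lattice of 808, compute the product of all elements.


Divisors of 808: [1, 2, 4, 8, 101, 202, 404, 808]
Product = n^(d(n)/2) = 808^(8/2)
Product = 426231402496


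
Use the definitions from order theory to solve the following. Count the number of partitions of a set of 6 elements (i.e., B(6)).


B(n) = number of set partitions of an n-element set.
B(n) satisfies the recurrence: B(n+1) = sum_k C(n,k)*B(k).
B(6) = 203


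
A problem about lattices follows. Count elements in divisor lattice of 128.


Divisors of 128: [1, 2, 4, 8, 16, 32, 64, 128]
Count: 8


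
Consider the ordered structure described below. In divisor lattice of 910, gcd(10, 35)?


Meet=gcd.
gcd(10,35)=5


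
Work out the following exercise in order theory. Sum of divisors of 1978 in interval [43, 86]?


Interval [43,86] in divisors of 1978: [43, 86]
Sum = 129


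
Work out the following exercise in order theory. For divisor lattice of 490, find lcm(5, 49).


In a divisor lattice, join = lcm (least common multiple).
Compute lcm iteratively: start with first element, then lcm(current, next).
Elements: [5, 49]
lcm(5,49) = 245
Final lcm = 245


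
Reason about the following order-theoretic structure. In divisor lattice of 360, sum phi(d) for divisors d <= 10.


Divisors of 360 up to 10: [1, 2, 3, 4, 5, 6, 8, 9, 10]
phi values: [1, 1, 2, 2, 4, 2, 4, 6, 4]
Sum = 26


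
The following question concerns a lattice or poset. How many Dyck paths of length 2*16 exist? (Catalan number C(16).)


C(n) = C(2n, n) / (n+1).
C(32, 16) = 601080390
C(16) = 601080390 / 17 = 35357670


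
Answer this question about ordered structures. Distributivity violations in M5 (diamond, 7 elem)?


Distributive law: a ^ (b v c) = (a ^ b) v (a ^ c).
Check all 7^3 = 343 ordered triples (a,b,c).
  e.g. a=a1, b=a2, c=a3: lhs=a1 != rhs=0
  e.g. a=a1, b=a2, c=a4: lhs=a1 != rhs=0
Total violating triples: 60


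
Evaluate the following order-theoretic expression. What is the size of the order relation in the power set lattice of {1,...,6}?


The order relation is {(a,b) : a <= b}, reflexive so it includes (a,a).
Examples: ({},{}), ({},{1,2}), ({},{1,2,3}), ({},{1,2,3,4}), ({},{1,2,3,4,5}), ...
Total ordered pairs: 729


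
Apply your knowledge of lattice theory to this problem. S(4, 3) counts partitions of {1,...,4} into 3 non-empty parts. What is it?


S(n,k) = k*S(n-1,k) + S(n-1,k-1).
S(3,3) = 1, S(3,2) = 3
S(4,3) = 3*1 + 3 = 3 + 3
S(4,3) = 6


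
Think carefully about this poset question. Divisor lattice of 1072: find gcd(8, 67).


In a divisor lattice, meet = gcd (greatest common divisor).
By Euclidean algorithm or factoring: gcd(8,67) = 1


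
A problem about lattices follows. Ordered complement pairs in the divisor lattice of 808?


Complement pair (a,b): a meet b = bottom, a join b = top.
Here: gcd(a,b)=1 and lcm(a,b)=808, i.e. a*b=808 with a,b coprime.
Pairs found: (1,808), (8,101), (101,8), (808,1)
Total ordered pairs: 4


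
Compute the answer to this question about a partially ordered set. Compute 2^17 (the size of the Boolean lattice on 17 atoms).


Power set = 2^n.
2^17 = 131072


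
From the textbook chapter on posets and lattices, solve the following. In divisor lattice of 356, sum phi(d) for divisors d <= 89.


Divisors of 356 up to 89: [1, 2, 4, 89]
phi values: [1, 1, 2, 88]
Sum = 92


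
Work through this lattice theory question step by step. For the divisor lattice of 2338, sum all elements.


sigma(n) = sum of divisors.
Divisors of 2338: [1, 2, 7, 14, 167, 334, 1169, 2338]
Sum = 4032


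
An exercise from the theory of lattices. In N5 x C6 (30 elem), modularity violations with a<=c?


Modular law: if a <= c then a v (b ^ c) = (a v b) ^ c.
Check all triples (a,b,c) with a <= c among 30 elements.
  e.g. a=(a,0), b=(c,0), c=(b,0): lhs=(a,0) != rhs=(b,0)
  e.g. a=(a,0), b=(c,1), c=(b,0): lhs=(a,0) != rhs=(b,0)
Total violating triples: 126


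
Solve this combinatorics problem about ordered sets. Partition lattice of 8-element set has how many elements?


B(n) = number of set partitions of an n-element set.
B(n) satisfies the recurrence: B(n+1) = sum_k C(n,k)*B(k).
B(8) = 4140


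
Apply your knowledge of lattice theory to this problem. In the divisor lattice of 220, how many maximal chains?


A maximal chain goes from the minimum element to a maximal element via cover relations.
Counting all min-to-max paths in the cover graph.
Total maximal chains: 12


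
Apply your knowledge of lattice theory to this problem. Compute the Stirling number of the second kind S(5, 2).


S(n,k) = k*S(n-1,k) + S(n-1,k-1).
S(4,2) = 7, S(4,1) = 1
S(5,2) = 2*7 + 1 = 14 + 1
S(5,2) = 15


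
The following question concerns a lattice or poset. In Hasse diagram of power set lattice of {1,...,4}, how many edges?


A cover relation a -< b holds when a < b with no c strictly between.
Cover relations:
  {} -< {1}
  {} -< {2}
  {} -< {3}
  {} -< {4}
  {1} -< {1,2}
  {1} -< {1,3}
  {1} -< {1,4}
  {2} -< {1,2}
  ...24 more
Total: 32


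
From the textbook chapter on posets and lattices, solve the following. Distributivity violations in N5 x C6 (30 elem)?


Distributive law: a ^ (b v c) = (a ^ b) v (a ^ c).
Check all 30^3 = 27000 ordered triples (a,b,c).
  e.g. a=(b,0), b=(a,0), c=(c,0): lhs=(b,0) != rhs=(a,0)
  e.g. a=(b,0), b=(a,0), c=(c,1): lhs=(b,0) != rhs=(a,0)
Total violating triples: 432


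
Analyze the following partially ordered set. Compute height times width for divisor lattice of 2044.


Height = length of longest chain minus 1; width = size of largest antichain.
A maximum chain: 1 | 73 | 511 | 1022 | 2044  (height 4).
A maximum antichain: {4, 14, 146, 511}  (width 4).
Product = 4 * 4 = 16


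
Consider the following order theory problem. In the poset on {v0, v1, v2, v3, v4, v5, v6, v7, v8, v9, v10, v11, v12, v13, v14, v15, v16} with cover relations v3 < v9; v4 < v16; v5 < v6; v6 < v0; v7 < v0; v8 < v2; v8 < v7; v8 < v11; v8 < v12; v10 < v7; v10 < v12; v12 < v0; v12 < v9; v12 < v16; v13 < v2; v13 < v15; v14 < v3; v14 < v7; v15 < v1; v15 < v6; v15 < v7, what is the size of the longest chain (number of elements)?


A chain is a totally ordered subset; we count the number of elements in a maximum chain.
Compute, for each element x, the size of the longest chain ending at x:
  v4: 1
  v5: 1
  v8: 1
  v10: 1
  v13: 1
  v14: 1
  ...
A maximum chain: v13 < v15 < v6 < v0
Number of elements in the longest chain: 4


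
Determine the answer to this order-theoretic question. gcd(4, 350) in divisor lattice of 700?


Meet=gcd.
gcd(4,350)=2


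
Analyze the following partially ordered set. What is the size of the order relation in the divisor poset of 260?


The order relation is {(a,b) : a <= b}, reflexive so it includes (a,a).
Examples: (1,1), (1,10), (1,13), (1,130), (1,2), ...
Total ordered pairs: 54


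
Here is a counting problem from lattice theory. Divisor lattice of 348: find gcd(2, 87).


In a divisor lattice, meet = gcd (greatest common divisor).
By Euclidean algorithm or factoring: gcd(2,87) = 1


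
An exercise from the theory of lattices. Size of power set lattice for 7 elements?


Power set = 2^n.
2^7 = 128
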